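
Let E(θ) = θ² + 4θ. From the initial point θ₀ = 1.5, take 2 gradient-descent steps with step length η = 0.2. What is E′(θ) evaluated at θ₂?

E′(θ) = 2θ + 4
Step 1: E′(1.5) = 7; θ₁ = 1.5 − 0.2·7 = 0.1
Step 2: E′(0.1) = 4.2; θ₂ = 0.1 − 0.2·4.2 = -0.74
E′(θ) at (-0.74) = 2.52

2.52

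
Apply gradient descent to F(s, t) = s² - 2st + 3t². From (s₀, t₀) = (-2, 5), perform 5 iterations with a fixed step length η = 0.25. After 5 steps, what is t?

-0.875

∇F = (2s - 2t, -2s + 6t)
Step 1: at (-2, 5), ∇F = (-14, 34) → (-2, 5) − 0.25·(-14, 34) = (1.5, -3.5)
Step 2: at (1.5, -3.5), ∇F = (10, -24) → (1.5, -3.5) − 0.25·(10, -24) = (-1, 2.5)
Step 3: at (-1, 2.5), ∇F = (-7, 17) → (-1, 2.5) − 0.25·(-7, 17) = (0.75, -1.75)
Step 4: at (0.75, -1.75), ∇F = (5, -12) → (0.75, -1.75) − 0.25·(5, -12) = (-0.5, 1.25)
Step 5: at (-0.5, 1.25), ∇F = (-3.5, 8.5) → (-0.5, 1.25) − 0.25·(-3.5, 8.5) = (0.375, -0.875)
t = -0.875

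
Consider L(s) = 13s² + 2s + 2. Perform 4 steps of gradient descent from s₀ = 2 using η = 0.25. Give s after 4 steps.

L′(s) = 26s + 2
Step 1: L′(2) = 54; s₁ = 2 − 0.25·54 = -11.5
Step 2: L′(-11.5) = -297; s₂ = -11.5 − 0.25·(-297) = 62.75
Step 3: L′(62.75) = 1633.5; s₃ = 62.75 − 0.25·1633.5 = -345.625
Step 4: L′(-345.625) = -8984.25; s₄ = -345.625 − 0.25·(-8984.25) = 1900.4375

1900.4375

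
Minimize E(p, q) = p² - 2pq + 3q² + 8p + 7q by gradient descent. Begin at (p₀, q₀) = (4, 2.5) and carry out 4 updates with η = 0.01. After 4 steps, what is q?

1.97568976

∇E = (2p - 2q + 8, -2p + 6q + 7)
(p₁, q₁) = (4, 2.5) − 0.01·(11, 14) = (3.89, 2.36)
(p₂, q₂) = (3.89, 2.36) − 0.01·(11.06, 13.38) = (3.7794, 2.2262)
(p₃, q₃) = (3.7794, 2.2262) − 0.01·(11.1064, 12.7984) = (3.668336, 2.098216)
(p₄, q₄) = (3.668336, 2.098216) − 0.01·(11.14024, 12.252624) = (3.5569336, 1.97568976)
q = 1.97568976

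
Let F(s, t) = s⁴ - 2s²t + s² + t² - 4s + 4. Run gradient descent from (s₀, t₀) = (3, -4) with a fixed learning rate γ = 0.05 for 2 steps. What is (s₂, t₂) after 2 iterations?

(21.9658, -0.029)

∇F = (4s³ - 4st + 2s - 4, -2s² + 2t)
Step 1: at (3, -4), ∇F = (158, -26) → (3, -4) − 0.05·(158, -26) = (-4.9, -2.7)
Step 2: at (-4.9, -2.7), ∇F = (-537.316, -53.42) → (-4.9, -2.7) − 0.05·(-537.316, -53.42) = (21.9658, -0.029)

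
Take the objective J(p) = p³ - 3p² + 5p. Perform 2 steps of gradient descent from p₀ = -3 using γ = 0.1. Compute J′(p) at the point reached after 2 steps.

J′(p) = 3p² - 6p + 5
Step 1: J′(-3) = 50; p₁ = -3 − 0.1·50 = -8
Step 2: J′(-8) = 245; p₂ = -8 − 0.1·245 = -32.5
J′(p) at (-32.5) = 3368.75

3368.75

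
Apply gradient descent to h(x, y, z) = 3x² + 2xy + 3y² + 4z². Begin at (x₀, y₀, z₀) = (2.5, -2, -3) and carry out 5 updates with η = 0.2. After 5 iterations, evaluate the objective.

∇h = (6x + 2y, 2x + 6y, 8z)
Step 1: at (2.5, -2, -3), ∇h = (11, -7, -24) → (2.5, -2, -3) − 0.2·(11, -7, -24) = (0.3, -0.6, 1.8)
Step 2: at (0.3, -0.6, 1.8), ∇h = (0.6, -3, 14.4) → (0.3, -0.6, 1.8) − 0.2·(0.6, -3, 14.4) = (0.18, 0, -1.08)
Step 3: at (0.18, 0, -1.08), ∇h = (1.08, 0.36, -8.64) → (0.18, 0, -1.08) − 0.2·(1.08, 0.36, -8.64) = (-0.036, -0.072, 0.648)
Step 4: at (-0.036, -0.072, 0.648), ∇h = (-0.36, -0.504, 5.184) → (-0.036, -0.072, 0.648) − 0.2·(-0.36, -0.504, 5.184) = (0.036, 0.0288, -0.3888)
Step 5: at (0.036, 0.0288, -0.3888), ∇h = (0.2736, 0.2448, -3.1104) → (0.036, 0.0288, -0.3888) − 0.2·(0.2736, 0.2448, -3.1104) = (-0.01872, -0.02016, 0.23328)
h(-0.01872, -0.02016, 0.23328) = 0.220703616

0.220703616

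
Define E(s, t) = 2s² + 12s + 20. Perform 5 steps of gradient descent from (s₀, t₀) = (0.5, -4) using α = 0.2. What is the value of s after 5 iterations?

∇E = (4s + 12, 0)
(s₁, t₁) = (0.5, -4) − 0.2·(14, 0) = (-2.3, -4)
(s₂, t₂) = (-2.3, -4) − 0.2·(2.8, 0) = (-2.86, -4)
(s₃, t₃) = (-2.86, -4) − 0.2·(0.56, 0) = (-2.972, -4)
(s₄, t₄) = (-2.972, -4) − 0.2·(0.112, 0) = (-2.9944, -4)
(s₅, t₅) = (-2.9944, -4) − 0.2·(0.0224, 0) = (-2.99888, -4)
s = -2.99888

-2.99888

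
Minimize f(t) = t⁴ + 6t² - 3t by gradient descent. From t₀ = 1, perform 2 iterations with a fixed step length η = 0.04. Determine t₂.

f′(t) = 4t³ + 12t - 3
Step 1: f′(1) = 13; t₁ = 1 − 0.04·13 = 0.48
Step 2: f′(0.48) = 3.202368; t₂ = 0.48 − 0.04·3.202368 = 0.35190528

0.35190528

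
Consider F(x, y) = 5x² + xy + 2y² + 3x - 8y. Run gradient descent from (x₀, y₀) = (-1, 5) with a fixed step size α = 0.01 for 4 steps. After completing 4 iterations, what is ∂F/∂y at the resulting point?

9.41306831

∇F = (10x + y + 3, x + 4y - 8)
(x₁, y₁) = (-1, 5) − 0.01·(-2, 11) = (-0.98, 4.89)
(x₂, y₂) = (-0.98, 4.89) − 0.01·(-1.91, 10.58) = (-0.9609, 4.7842)
(x₃, y₃) = (-0.9609, 4.7842) − 0.01·(-1.8248, 10.1759) = (-0.942652, 4.682441)
(x₄, y₄) = (-0.942652, 4.682441) − 0.01·(-1.744079, 9.787112) = (-0.92521121, 4.58456988)
∂F/∂y at (-0.92521121, 4.58456988) = 9.41306831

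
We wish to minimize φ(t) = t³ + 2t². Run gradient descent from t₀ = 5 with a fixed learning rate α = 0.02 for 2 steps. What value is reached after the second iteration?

2.2754

φ′(t) = 3t² + 4t
Step 1: φ′(5) = 95; t₁ = 5 − 0.02·95 = 3.1
Step 2: φ′(3.1) = 41.23; t₂ = 3.1 − 0.02·41.23 = 2.2754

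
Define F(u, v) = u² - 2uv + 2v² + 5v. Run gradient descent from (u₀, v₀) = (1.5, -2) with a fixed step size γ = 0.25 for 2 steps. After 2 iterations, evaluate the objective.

∇F = (2u - 2v, -2u + 4v + 5)
Step 1: at (1.5, -2), ∇F = (7, -6) → (1.5, -2) − 0.25·(7, -6) = (-0.25, -0.5)
Step 2: at (-0.25, -0.5), ∇F = (0.5, 3.5) → (-0.25, -0.5) − 0.25·(0.5, 3.5) = (-0.375, -1.375)
F(-0.375, -1.375) = -3.984375

-3.984375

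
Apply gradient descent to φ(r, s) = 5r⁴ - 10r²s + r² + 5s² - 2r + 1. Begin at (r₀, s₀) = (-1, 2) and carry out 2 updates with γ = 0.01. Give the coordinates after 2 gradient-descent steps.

∇φ = (20r³ - 20rs + 2r - 2, -10r² + 10s)
Step 1: at (-1, 2), ∇φ = (16, 10) → (-1, 2) − 0.01·(16, 10) = (-1.16, 1.9)
Step 2: at (-1.16, 1.9), ∇φ = (8.54208, 5.544) → (-1.16, 1.9) − 0.01·(8.54208, 5.544) = (-1.2454208, 1.84456)

(-1.2454208, 1.84456)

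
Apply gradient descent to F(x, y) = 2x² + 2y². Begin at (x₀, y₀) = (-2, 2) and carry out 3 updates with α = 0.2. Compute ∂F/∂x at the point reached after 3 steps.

∇F = (4x, 4y)
(x₁, y₁) = (-2, 2) − 0.2·(-8, 8) = (-0.4, 0.4)
(x₂, y₂) = (-0.4, 0.4) − 0.2·(-1.6, 1.6) = (-0.08, 0.08)
(x₃, y₃) = (-0.08, 0.08) − 0.2·(-0.32, 0.32) = (-0.016, 0.016)
∂F/∂x at (-0.016, 0.016) = -0.064

-0.064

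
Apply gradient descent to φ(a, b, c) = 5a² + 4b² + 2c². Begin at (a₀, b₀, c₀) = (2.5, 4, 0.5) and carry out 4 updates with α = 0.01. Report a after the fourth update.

1.64025

∇φ = (10a, 8b, 4c)
Step 1: at (2.5, 4, 0.5), ∇φ = (25, 32, 2) → (2.5, 4, 0.5) − 0.01·(25, 32, 2) = (2.25, 3.68, 0.48)
Step 2: at (2.25, 3.68, 0.48), ∇φ = (22.5, 29.44, 1.92) → (2.25, 3.68, 0.48) − 0.01·(22.5, 29.44, 1.92) = (2.025, 3.3856, 0.4608)
Step 3: at (2.025, 3.3856, 0.4608), ∇φ = (20.25, 27.0848, 1.8432) → (2.025, 3.3856, 0.4608) − 0.01·(20.25, 27.0848, 1.8432) = (1.8225, 3.114752, 0.442368)
Step 4: at (1.8225, 3.114752, 0.442368), ∇φ = (18.225, 24.918016, 1.769472) → (1.8225, 3.114752, 0.442368) − 0.01·(18.225, 24.918016, 1.769472) = (1.64025, 2.86557184, 0.42467328)
a = 1.64025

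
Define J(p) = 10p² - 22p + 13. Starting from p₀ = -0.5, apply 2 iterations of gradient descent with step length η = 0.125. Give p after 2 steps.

-2.5

J′(p) = 20p - 22
Step 1: J′(-0.5) = -32; p₁ = -0.5 − 0.125·(-32) = 3.5
Step 2: J′(3.5) = 48; p₂ = 3.5 − 0.125·48 = -2.5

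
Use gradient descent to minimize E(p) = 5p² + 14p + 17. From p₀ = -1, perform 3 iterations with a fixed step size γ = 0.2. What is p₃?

-1.8

E′(p) = 10p + 14
p₁ = -1 − 0.2·4 = -1.8
p₂ = -1.8 − 0.2·(-4) = -1
p₃ = -1 − 0.2·4 = -1.8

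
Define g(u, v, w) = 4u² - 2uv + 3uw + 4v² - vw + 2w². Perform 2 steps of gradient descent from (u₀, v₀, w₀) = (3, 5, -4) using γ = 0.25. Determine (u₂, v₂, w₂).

(-4, 5.5, -3)

∇g = (8u - 2v + 3w, -2u + 8v - w, 3u - v + 4w)
(u₁, v₁, w₁) = (3, 5, -4) − 0.25·(2, 38, -12) = (2.5, -4.5, -1)
(u₂, v₂, w₂) = (2.5, -4.5, -1) − 0.25·(26, -40, 8) = (-4, 5.5, -3)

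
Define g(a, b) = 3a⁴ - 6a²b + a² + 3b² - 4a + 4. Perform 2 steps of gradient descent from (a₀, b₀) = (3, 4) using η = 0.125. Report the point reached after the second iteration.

∇g = (12a³ - 12ab + 2a - 4, -6a² + 6b)
Step 1: at (3, 4), ∇g = (182, -30) → (3, 4) − 0.125·(182, -30) = (-19.75, 7.75)
Step 2: at (-19.75, 7.75), ∇g = (-90651.5625, -2293.875) → (-19.75, 7.75) − 0.125·(-90651.5625, -2293.875) = (11311.6953125, 294.484375)

(11311.6953125, 294.484375)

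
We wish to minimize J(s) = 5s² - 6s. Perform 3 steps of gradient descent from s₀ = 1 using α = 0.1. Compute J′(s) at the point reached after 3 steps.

0

J′(s) = 10s - 6
s₁ = 1 − 0.1·4 = 0.6
s₂ = 0.6 − 0.1·0 = 0.6
s₃ = 0.6 − 0.1·0 = 0.6
J′(s) at (0.6) = 0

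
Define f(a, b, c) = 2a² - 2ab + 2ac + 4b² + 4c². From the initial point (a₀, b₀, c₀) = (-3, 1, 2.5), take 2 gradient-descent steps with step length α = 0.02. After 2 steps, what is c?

1.9776

∇f = (4a - 2b + 2c, -2a + 8b, 2a + 8c)
Step 1: at (-3, 1, 2.5), ∇f = (-9, 14, 14) → (-3, 1, 2.5) − 0.02·(-9, 14, 14) = (-2.82, 0.72, 2.22)
Step 2: at (-2.82, 0.72, 2.22), ∇f = (-8.28, 11.4, 12.12) → (-2.82, 0.72, 2.22) − 0.02·(-8.28, 11.4, 12.12) = (-2.6544, 0.492, 1.9776)
c = 1.9776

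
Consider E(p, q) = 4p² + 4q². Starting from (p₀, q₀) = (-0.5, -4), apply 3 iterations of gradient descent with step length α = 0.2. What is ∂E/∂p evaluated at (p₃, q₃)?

0.864

∇E = (8p, 8q)
Step 1: at (-0.5, -4), ∇E = (-4, -32) → (-0.5, -4) − 0.2·(-4, -32) = (0.3, 2.4)
Step 2: at (0.3, 2.4), ∇E = (2.4, 19.2) → (0.3, 2.4) − 0.2·(2.4, 19.2) = (-0.18, -1.44)
Step 3: at (-0.18, -1.44), ∇E = (-1.44, -11.52) → (-0.18, -1.44) − 0.2·(-1.44, -11.52) = (0.108, 0.864)
∂E/∂p at (0.108, 0.864) = 0.864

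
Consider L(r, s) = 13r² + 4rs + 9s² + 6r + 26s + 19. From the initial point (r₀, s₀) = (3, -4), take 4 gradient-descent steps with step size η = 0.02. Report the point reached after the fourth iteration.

(0.33361664, -2.08159488)

∇L = (26r + 4s + 6, 4r + 18s + 26)
Step 1: at (3, -4), ∇L = (68, -34) → (3, -4) − 0.02·(68, -34) = (1.64, -3.32)
Step 2: at (1.64, -3.32), ∇L = (35.36, -27.2) → (1.64, -3.32) − 0.02·(35.36, -27.2) = (0.9328, -2.776)
Step 3: at (0.9328, -2.776), ∇L = (19.1488, -20.2368) → (0.9328, -2.776) − 0.02·(19.1488, -20.2368) = (0.549824, -2.371264)
Step 4: at (0.549824, -2.371264), ∇L = (10.810368, -14.483456) → (0.549824, -2.371264) − 0.02·(10.810368, -14.483456) = (0.33361664, -2.08159488)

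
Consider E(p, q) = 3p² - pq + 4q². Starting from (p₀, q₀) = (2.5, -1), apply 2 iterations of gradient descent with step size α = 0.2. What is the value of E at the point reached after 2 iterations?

3.2368

∇E = (6p - q, -p + 8q)
(p₁, q₁) = (2.5, -1) − 0.2·(16, -10.5) = (-0.7, 1.1)
(p₂, q₂) = (-0.7, 1.1) − 0.2·(-5.3, 9.5) = (0.36, -0.8)
E(0.36, -0.8) = 3.2368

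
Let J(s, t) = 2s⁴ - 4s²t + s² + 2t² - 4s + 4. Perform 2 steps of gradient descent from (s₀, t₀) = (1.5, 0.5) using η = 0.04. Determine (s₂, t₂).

(0.86896, 0.7336)

∇J = (8s³ - 8st + 2s - 4, -4s² + 4t)
Step 1: at (1.5, 0.5), ∇J = (20, -7) → (1.5, 0.5) − 0.04·(20, -7) = (0.7, 0.78)
Step 2: at (0.7, 0.78), ∇J = (-4.224, 1.16) → (0.7, 0.78) − 0.04·(-4.224, 1.16) = (0.86896, 0.7336)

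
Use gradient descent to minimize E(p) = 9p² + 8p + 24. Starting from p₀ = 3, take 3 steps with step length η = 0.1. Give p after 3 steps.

E′(p) = 18p + 8
Step 1: E′(3) = 62; p₁ = 3 − 0.1·62 = -3.2
Step 2: E′(-3.2) = -49.6; p₂ = -3.2 − 0.1·(-49.6) = 1.76
Step 3: E′(1.76) = 39.68; p₃ = 1.76 − 0.1·39.68 = -2.208

-2.208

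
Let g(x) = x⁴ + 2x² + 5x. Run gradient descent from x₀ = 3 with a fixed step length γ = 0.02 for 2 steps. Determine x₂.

g′(x) = 4x³ + 4x + 5
x₁ = 3 − 0.02·125 = 0.5
x₂ = 0.5 − 0.02·7.5 = 0.35

0.35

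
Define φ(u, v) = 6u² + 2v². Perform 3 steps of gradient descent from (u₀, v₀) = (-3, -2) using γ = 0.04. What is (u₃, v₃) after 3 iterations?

(-0.421824, -1.185408)

∇φ = (12u, 4v)
(u₁, v₁) = (-3, -2) − 0.04·(-36, -8) = (-1.56, -1.68)
(u₂, v₂) = (-1.56, -1.68) − 0.04·(-18.72, -6.72) = (-0.8112, -1.4112)
(u₃, v₃) = (-0.8112, -1.4112) − 0.04·(-9.7344, -5.6448) = (-0.421824, -1.185408)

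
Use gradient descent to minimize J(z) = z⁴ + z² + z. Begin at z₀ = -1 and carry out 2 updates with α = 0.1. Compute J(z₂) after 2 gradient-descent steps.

J′(z) = 4z³ + 2z + 1
Step 1: J′(-1) = -5; z₁ = -1 − 0.1·(-5) = -0.5
Step 2: J′(-0.5) = -0.5; z₂ = -0.5 − 0.1·(-0.5) = -0.45
J(-0.45) = -0.20649375

-0.20649375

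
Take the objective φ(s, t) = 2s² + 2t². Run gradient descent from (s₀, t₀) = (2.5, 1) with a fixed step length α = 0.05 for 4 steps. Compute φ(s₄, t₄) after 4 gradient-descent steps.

2.43269632

∇φ = (4s, 4t)
(s₁, t₁) = (2.5, 1) − 0.05·(10, 4) = (2, 0.8)
(s₂, t₂) = (2, 0.8) − 0.05·(8, 3.2) = (1.6, 0.64)
(s₃, t₃) = (1.6, 0.64) − 0.05·(6.4, 2.56) = (1.28, 0.512)
(s₄, t₄) = (1.28, 0.512) − 0.05·(5.12, 2.048) = (1.024, 0.4096)
φ(1.024, 0.4096) = 2.43269632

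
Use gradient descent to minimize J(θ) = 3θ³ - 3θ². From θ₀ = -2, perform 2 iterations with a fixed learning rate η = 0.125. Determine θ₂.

-86

J′(θ) = 9θ² - 6θ
θ₁ = -2 − 0.125·48 = -8
θ₂ = -8 − 0.125·624 = -86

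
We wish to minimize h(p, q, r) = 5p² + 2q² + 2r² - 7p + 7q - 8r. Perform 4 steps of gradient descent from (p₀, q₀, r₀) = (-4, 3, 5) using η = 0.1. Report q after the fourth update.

∇h = (10p - 7, 4q + 7, 4r - 8)
Step 1: at (-4, 3, 5), ∇h = (-47, 19, 12) → (-4, 3, 5) − 0.1·(-47, 19, 12) = (0.7, 1.1, 3.8)
Step 2: at (0.7, 1.1, 3.8), ∇h = (0, 11.4, 7.2) → (0.7, 1.1, 3.8) − 0.1·(0, 11.4, 7.2) = (0.7, -0.04, 3.08)
Step 3: at (0.7, -0.04, 3.08), ∇h = (0, 6.84, 4.32) → (0.7, -0.04, 3.08) − 0.1·(0, 6.84, 4.32) = (0.7, -0.724, 2.648)
Step 4: at (0.7, -0.724, 2.648), ∇h = (0, 4.104, 2.592) → (0.7, -0.724, 2.648) − 0.1·(0, 4.104, 2.592) = (0.7, -1.1344, 2.3888)
q = -1.1344

-1.1344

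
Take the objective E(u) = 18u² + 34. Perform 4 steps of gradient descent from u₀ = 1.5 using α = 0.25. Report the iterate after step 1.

E′(u) = 36u
u₁ = 1.5 − 0.25·54 = -12

-12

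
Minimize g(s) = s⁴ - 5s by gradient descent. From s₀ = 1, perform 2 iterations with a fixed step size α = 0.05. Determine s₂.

1.068475

g′(s) = 4s³ - 5
Step 1: g′(1) = -1; s₁ = 1 − 0.05·(-1) = 1.05
Step 2: g′(1.05) = -0.3695; s₂ = 1.05 − 0.05·(-0.3695) = 1.068475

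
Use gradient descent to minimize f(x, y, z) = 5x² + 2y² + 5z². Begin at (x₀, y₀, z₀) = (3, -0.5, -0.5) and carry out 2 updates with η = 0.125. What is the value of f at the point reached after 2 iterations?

∇f = (10x, 4y, 10z)
Step 1: at (3, -0.5, -0.5), ∇f = (30, -2, -5) → (3, -0.5, -0.5) − 0.125·(30, -2, -5) = (-0.75, -0.25, 0.125)
Step 2: at (-0.75, -0.25, 0.125), ∇f = (-7.5, -1, 1.25) → (-0.75, -0.25, 0.125) − 0.125·(-7.5, -1, 1.25) = (0.1875, -0.125, -0.03125)
f(0.1875, -0.125, -0.03125) = 0.2119140625

0.2119140625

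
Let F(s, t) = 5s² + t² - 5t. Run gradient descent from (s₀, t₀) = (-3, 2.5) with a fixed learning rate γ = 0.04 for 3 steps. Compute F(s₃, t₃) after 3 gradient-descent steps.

-4.15048

∇F = (10s, 2t - 5)
Step 1: at (-3, 2.5), ∇F = (-30, 0) → (-3, 2.5) − 0.04·(-30, 0) = (-1.8, 2.5)
Step 2: at (-1.8, 2.5), ∇F = (-18, 0) → (-1.8, 2.5) − 0.04·(-18, 0) = (-1.08, 2.5)
Step 3: at (-1.08, 2.5), ∇F = (-10.8, 0) → (-1.08, 2.5) − 0.04·(-10.8, 0) = (-0.648, 2.5)
F(-0.648, 2.5) = -4.15048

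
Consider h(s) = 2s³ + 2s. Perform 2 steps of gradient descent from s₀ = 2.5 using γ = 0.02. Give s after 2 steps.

h′(s) = 6s² + 2
Step 1: h′(2.5) = 39.5; s₁ = 2.5 − 0.02·39.5 = 1.71
Step 2: h′(1.71) = 19.5446; s₂ = 1.71 − 0.02·19.5446 = 1.319108

1.319108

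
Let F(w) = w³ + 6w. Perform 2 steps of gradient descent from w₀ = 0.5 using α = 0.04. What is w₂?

F′(w) = 3w² + 6
Step 1: F′(0.5) = 6.75; w₁ = 0.5 − 0.04·6.75 = 0.23
Step 2: F′(0.23) = 6.1587; w₂ = 0.23 − 0.04·6.1587 = -0.016348

-0.016348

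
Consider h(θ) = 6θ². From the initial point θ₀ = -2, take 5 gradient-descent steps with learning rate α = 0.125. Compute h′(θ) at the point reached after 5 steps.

0.75

h′(θ) = 12θ
θ₁ = -2 − 0.125·(-24) = 1
θ₂ = 1 − 0.125·12 = -0.5
θ₃ = -0.5 − 0.125·(-6) = 0.25
θ₄ = 0.25 − 0.125·3 = -0.125
θ₅ = -0.125 − 0.125·(-1.5) = 0.0625
h′(θ) at (0.0625) = 0.75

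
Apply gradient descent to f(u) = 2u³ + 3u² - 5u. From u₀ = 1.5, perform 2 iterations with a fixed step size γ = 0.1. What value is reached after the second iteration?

0.3625

f′(u) = 6u² + 6u - 5
Step 1: f′(1.5) = 17.5; u₁ = 1.5 − 0.1·17.5 = -0.25
Step 2: f′(-0.25) = -6.125; u₂ = -0.25 − 0.1·(-6.125) = 0.3625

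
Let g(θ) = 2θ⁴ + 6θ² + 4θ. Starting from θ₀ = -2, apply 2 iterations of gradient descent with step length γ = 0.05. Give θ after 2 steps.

-3.5792

g′(θ) = 8θ³ + 12θ + 4
θ₁ = -2 − 0.05·(-84) = 2.2
θ₂ = 2.2 − 0.05·115.584 = -3.5792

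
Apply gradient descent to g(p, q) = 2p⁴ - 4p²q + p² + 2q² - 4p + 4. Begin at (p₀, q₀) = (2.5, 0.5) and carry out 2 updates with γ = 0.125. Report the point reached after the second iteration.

∇g = (8p³ - 8pq + 2p - 4, -4p² + 4q)
(p₁, q₁) = (2.5, 0.5) − 0.125·(116, -23) = (-12, 3.375)
(p₂, q₂) = (-12, 3.375) − 0.125·(-13528, -562.5) = (1679, 73.6875)

(1679, 73.6875)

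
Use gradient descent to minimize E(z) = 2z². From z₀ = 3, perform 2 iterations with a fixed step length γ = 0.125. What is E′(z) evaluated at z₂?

3

E′(z) = 4z
Step 1: E′(3) = 12; z₁ = 3 − 0.125·12 = 1.5
Step 2: E′(1.5) = 6; z₂ = 1.5 − 0.125·6 = 0.75
E′(z) at (0.75) = 3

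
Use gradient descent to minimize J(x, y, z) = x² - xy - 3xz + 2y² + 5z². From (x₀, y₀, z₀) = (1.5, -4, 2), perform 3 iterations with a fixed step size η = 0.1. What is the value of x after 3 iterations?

0.829

∇J = (2x - y - 3z, -x + 4y, -3x + 10z)
Step 1: at (1.5, -4, 2), ∇J = (1, -17.5, 15.5) → (1.5, -4, 2) − 0.1·(1, -17.5, 15.5) = (1.4, -2.25, 0.45)
Step 2: at (1.4, -2.25, 0.45), ∇J = (3.7, -10.4, 0.3) → (1.4, -2.25, 0.45) − 0.1·(3.7, -10.4, 0.3) = (1.03, -1.21, 0.42)
Step 3: at (1.03, -1.21, 0.42), ∇J = (2.01, -5.87, 1.11) → (1.03, -1.21, 0.42) − 0.1·(2.01, -5.87, 1.11) = (0.829, -0.623, 0.309)
x = 0.829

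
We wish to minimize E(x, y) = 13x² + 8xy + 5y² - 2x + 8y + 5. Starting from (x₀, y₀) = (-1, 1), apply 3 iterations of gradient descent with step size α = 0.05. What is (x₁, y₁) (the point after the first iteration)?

(0, 0.5)

∇E = (26x + 8y - 2, 8x + 10y + 8)
Step 1: at (-1, 1), ∇E = (-20, 10) → (-1, 1) − 0.05·(-20, 10) = (0, 0.5)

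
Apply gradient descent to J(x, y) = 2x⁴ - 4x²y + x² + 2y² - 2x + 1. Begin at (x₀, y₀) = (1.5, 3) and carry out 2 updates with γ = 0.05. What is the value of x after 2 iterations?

∇J = (8x³ - 8xy + 2x - 2, -4x² + 4y)
(x₁, y₁) = (1.5, 3) − 0.05·(-8, 3) = (1.9, 2.85)
(x₂, y₂) = (1.9, 2.85) − 0.05·(13.352, -3.04) = (1.2324, 3.002)
x = 1.2324

1.2324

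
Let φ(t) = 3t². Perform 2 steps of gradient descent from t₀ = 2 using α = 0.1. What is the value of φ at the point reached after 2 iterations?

φ′(t) = 6t
Step 1: φ′(2) = 12; t₁ = 2 − 0.1·12 = 0.8
Step 2: φ′(0.8) = 4.8; t₂ = 0.8 − 0.1·4.8 = 0.32
φ(0.32) = 0.3072

0.3072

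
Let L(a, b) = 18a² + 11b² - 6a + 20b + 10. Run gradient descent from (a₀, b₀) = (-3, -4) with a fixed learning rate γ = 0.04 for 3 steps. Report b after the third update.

-0.914432

∇L = (36a - 6, 22b + 20)
(a₁, b₁) = (-3, -4) − 0.04·(-114, -68) = (1.56, -1.28)
(a₂, b₂) = (1.56, -1.28) − 0.04·(50.16, -8.16) = (-0.4464, -0.9536)
(a₃, b₃) = (-0.4464, -0.9536) − 0.04·(-22.0704, -0.9792) = (0.436416, -0.914432)
b = -0.914432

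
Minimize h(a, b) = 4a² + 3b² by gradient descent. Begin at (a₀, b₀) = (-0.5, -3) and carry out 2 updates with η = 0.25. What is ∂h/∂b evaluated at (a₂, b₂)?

∇h = (8a, 6b)
Step 1: at (-0.5, -3), ∇h = (-4, -18) → (-0.5, -3) − 0.25·(-4, -18) = (0.5, 1.5)
Step 2: at (0.5, 1.5), ∇h = (4, 9) → (0.5, 1.5) − 0.25·(4, 9) = (-0.5, -0.75)
∂h/∂b at (-0.5, -0.75) = -4.5

-4.5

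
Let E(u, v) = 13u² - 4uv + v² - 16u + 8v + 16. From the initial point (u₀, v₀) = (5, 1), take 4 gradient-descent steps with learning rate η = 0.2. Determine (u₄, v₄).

(1434.632, -235.16)

∇E = (26u - 4v - 16, -4u + 2v + 8)
(u₁, v₁) = (5, 1) − 0.2·(110, -10) = (-17, 3)
(u₂, v₂) = (-17, 3) − 0.2·(-470, 82) = (77, -13.4)
(u₃, v₃) = (77, -13.4) − 0.2·(2039.6, -326.8) = (-330.92, 51.96)
(u₄, v₄) = (-330.92, 51.96) − 0.2·(-8827.76, 1435.6) = (1434.632, -235.16)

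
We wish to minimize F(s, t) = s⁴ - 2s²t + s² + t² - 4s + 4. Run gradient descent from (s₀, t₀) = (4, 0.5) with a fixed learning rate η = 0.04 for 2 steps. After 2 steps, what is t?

∇F = (4s³ - 4st + 2s - 4, -2s² + 2t)
Step 1: at (4, 0.5), ∇F = (252, -31) → (4, 0.5) − 0.04·(252, -31) = (-6.08, 1.74)
Step 2: at (-6.08, 1.74), ∇F = (-872.866048, -70.4528) → (-6.08, 1.74) − 0.04·(-872.866048, -70.4528) = (28.83464192, 4.558112)
t = 4.558112

4.558112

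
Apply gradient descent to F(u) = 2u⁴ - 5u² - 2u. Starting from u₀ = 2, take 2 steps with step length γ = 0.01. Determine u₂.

F′(u) = 8u³ - 10u - 2
u₁ = 2 − 0.01·42 = 1.58
u₂ = 1.58 − 0.01·13.754496 = 1.44245504

1.44245504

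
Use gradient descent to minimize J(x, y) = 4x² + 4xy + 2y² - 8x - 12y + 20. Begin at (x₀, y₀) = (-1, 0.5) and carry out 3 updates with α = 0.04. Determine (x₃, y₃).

(-0.011712, 1.71408)

∇J = (8x + 4y - 8, 4x + 4y - 12)
Step 1: at (-1, 0.5), ∇J = (-14, -14) → (-1, 0.5) − 0.04·(-14, -14) = (-0.44, 1.06)
Step 2: at (-0.44, 1.06), ∇J = (-7.28, -9.52) → (-0.44, 1.06) − 0.04·(-7.28, -9.52) = (-0.1488, 1.4408)
Step 3: at (-0.1488, 1.4408), ∇J = (-3.4272, -6.832) → (-0.1488, 1.4408) − 0.04·(-3.4272, -6.832) = (-0.011712, 1.71408)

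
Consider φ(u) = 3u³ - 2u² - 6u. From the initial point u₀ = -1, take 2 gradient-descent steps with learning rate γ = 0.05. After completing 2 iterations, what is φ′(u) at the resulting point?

43.781715140625

φ′(u) = 9u² - 4u - 6
u₁ = -1 − 0.05·7 = -1.35
u₂ = -1.35 − 0.05·15.8025 = -2.140125
φ′(u) at (-2.140125) = 43.781715140625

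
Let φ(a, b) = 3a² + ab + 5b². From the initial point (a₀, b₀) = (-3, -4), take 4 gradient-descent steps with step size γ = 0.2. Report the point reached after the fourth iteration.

(-1.2672, -5.3632)

∇φ = (6a + b, a + 10b)
(a₁, b₁) = (-3, -4) − 0.2·(-22, -43) = (1.4, 4.6)
(a₂, b₂) = (1.4, 4.6) − 0.2·(13, 47.4) = (-1.2, -4.88)
(a₃, b₃) = (-1.2, -4.88) − 0.2·(-12.08, -50) = (1.216, 5.12)
(a₄, b₄) = (1.216, 5.12) − 0.2·(12.416, 52.416) = (-1.2672, -5.3632)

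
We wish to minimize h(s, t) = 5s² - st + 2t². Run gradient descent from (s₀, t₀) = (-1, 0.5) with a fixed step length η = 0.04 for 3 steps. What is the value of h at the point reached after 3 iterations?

0.331381874688

∇h = (10s - t, -s + 4t)
(s₁, t₁) = (-1, 0.5) − 0.04·(-10.5, 3) = (-0.58, 0.38)
(s₂, t₂) = (-0.58, 0.38) − 0.04·(-6.18, 2.1) = (-0.3328, 0.296)
(s₃, t₃) = (-0.3328, 0.296) − 0.04·(-3.624, 1.5168) = (-0.18784, 0.235328)
h(-0.18784, 0.235328) = 0.331381874688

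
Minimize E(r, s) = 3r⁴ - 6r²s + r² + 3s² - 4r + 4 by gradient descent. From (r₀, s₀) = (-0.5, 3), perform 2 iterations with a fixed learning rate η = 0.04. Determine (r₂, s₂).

∇E = (12r³ - 12rs + 2r - 4, -6r² + 6s)
Step 1: at (-0.5, 3), ∇E = (11.5, 16.5) → (-0.5, 3) − 0.04·(11.5, 16.5) = (-0.96, 2.34)
Step 2: at (-0.96, 2.34), ∇E = (10.419968, 8.5104) → (-0.96, 2.34) − 0.04·(10.419968, 8.5104) = (-1.37679872, 1.999584)

(-1.37679872, 1.999584)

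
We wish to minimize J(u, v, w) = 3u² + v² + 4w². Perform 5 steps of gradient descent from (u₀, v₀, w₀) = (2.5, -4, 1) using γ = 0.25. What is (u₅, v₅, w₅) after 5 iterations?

∇J = (6u, 2v, 8w)
Step 1: at (2.5, -4, 1), ∇J = (15, -8, 8) → (2.5, -4, 1) − 0.25·(15, -8, 8) = (-1.25, -2, -1)
Step 2: at (-1.25, -2, -1), ∇J = (-7.5, -4, -8) → (-1.25, -2, -1) − 0.25·(-7.5, -4, -8) = (0.625, -1, 1)
Step 3: at (0.625, -1, 1), ∇J = (3.75, -2, 8) → (0.625, -1, 1) − 0.25·(3.75, -2, 8) = (-0.3125, -0.5, -1)
Step 4: at (-0.3125, -0.5, -1), ∇J = (-1.875, -1, -8) → (-0.3125, -0.5, -1) − 0.25·(-1.875, -1, -8) = (0.15625, -0.25, 1)
Step 5: at (0.15625, -0.25, 1), ∇J = (0.9375, -0.5, 8) → (0.15625, -0.25, 1) − 0.25·(0.9375, -0.5, 8) = (-0.078125, -0.125, -1)

(-0.078125, -0.125, -1)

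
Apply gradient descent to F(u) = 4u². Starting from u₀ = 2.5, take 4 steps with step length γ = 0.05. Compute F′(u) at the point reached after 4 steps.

F′(u) = 8u
u₁ = 2.5 − 0.05·20 = 1.5
u₂ = 1.5 − 0.05·12 = 0.9
u₃ = 0.9 − 0.05·7.2 = 0.54
u₄ = 0.54 − 0.05·4.32 = 0.324
F′(u) at (0.324) = 2.592

2.592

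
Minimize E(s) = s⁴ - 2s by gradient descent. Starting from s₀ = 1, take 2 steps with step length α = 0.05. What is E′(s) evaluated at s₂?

E′(s) = 4s³ - 2
s₁ = 1 − 0.05·2 = 0.9
s₂ = 0.9 − 0.05·0.916 = 0.8542
E′(s) at (0.8542) = 0.493094224352

0.493094224352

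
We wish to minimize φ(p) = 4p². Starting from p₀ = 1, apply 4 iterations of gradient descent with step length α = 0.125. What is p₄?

φ′(p) = 8p
Step 1: φ′(1) = 8; p₁ = 1 − 0.125·8 = 0
Step 2: φ′(0) = 0; p₂ = 0 − 0.125·0 = 0
Step 3: φ′(0) = 0; p₃ = 0 − 0.125·0 = 0
Step 4: φ′(0) = 0; p₄ = 0 − 0.125·0 = 0

0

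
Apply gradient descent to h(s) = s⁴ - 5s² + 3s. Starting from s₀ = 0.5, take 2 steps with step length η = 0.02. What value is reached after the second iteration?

0.56408984

h′(s) = 4s³ - 10s + 3
s₁ = 0.5 − 0.02·(-1.5) = 0.53
s₂ = 0.53 − 0.02·(-1.704492) = 0.56408984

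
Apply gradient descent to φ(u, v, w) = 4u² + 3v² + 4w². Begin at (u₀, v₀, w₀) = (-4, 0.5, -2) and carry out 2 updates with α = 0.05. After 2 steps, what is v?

0.245

∇φ = (8u, 6v, 8w)
(u₁, v₁, w₁) = (-4, 0.5, -2) − 0.05·(-32, 3, -16) = (-2.4, 0.35, -1.2)
(u₂, v₂, w₂) = (-2.4, 0.35, -1.2) − 0.05·(-19.2, 2.1, -9.6) = (-1.44, 0.245, -0.72)
v = 0.245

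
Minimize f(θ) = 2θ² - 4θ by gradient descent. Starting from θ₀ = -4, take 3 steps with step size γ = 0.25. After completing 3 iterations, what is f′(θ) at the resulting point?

0

f′(θ) = 4θ - 4
Step 1: f′(-4) = -20; θ₁ = -4 − 0.25·(-20) = 1
Step 2: f′(1) = 0; θ₂ = 1 − 0.25·0 = 1
Step 3: f′(1) = 0; θ₃ = 1 − 0.25·0 = 1
f′(θ) at (1) = 0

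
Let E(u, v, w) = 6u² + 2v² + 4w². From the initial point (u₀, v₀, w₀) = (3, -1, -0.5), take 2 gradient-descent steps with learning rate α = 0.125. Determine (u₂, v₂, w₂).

∇E = (12u, 4v, 8w)
Step 1: at (3, -1, -0.5), ∇E = (36, -4, -4) → (3, -1, -0.5) − 0.125·(36, -4, -4) = (-1.5, -0.5, 0)
Step 2: at (-1.5, -0.5, 0), ∇E = (-18, -2, 0) → (-1.5, -0.5, 0) − 0.125·(-18, -2, 0) = (0.75, -0.25, 0)

(0.75, -0.25, 0)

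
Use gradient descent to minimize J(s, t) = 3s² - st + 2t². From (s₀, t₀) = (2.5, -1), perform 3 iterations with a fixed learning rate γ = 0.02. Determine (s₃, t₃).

(1.657744, -0.658236)

∇J = (6s - t, -s + 4t)
Step 1: at (2.5, -1), ∇J = (16, -6.5) → (2.5, -1) − 0.02·(16, -6.5) = (2.18, -0.87)
Step 2: at (2.18, -0.87), ∇J = (13.95, -5.66) → (2.18, -0.87) − 0.02·(13.95, -5.66) = (1.901, -0.7568)
Step 3: at (1.901, -0.7568), ∇J = (12.1628, -4.9282) → (1.901, -0.7568) − 0.02·(12.1628, -4.9282) = (1.657744, -0.658236)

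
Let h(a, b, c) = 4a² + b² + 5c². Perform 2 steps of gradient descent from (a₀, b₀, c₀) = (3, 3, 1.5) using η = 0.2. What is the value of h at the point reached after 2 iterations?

17.082

∇h = (8a, 2b, 10c)
Step 1: at (3, 3, 1.5), ∇h = (24, 6, 15) → (3, 3, 1.5) − 0.2·(24, 6, 15) = (-1.8, 1.8, -1.5)
Step 2: at (-1.8, 1.8, -1.5), ∇h = (-14.4, 3.6, -15) → (-1.8, 1.8, -1.5) − 0.2·(-14.4, 3.6, -15) = (1.08, 1.08, 1.5)
h(1.08, 1.08, 1.5) = 17.082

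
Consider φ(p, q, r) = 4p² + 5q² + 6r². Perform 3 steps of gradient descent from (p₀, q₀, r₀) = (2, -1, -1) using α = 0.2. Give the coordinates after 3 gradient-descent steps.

∇φ = (8p, 10q, 12r)
Step 1: at (2, -1, -1), ∇φ = (16, -10, -12) → (2, -1, -1) − 0.2·(16, -10, -12) = (-1.2, 1, 1.4)
Step 2: at (-1.2, 1, 1.4), ∇φ = (-9.6, 10, 16.8) → (-1.2, 1, 1.4) − 0.2·(-9.6, 10, 16.8) = (0.72, -1, -1.96)
Step 3: at (0.72, -1, -1.96), ∇φ = (5.76, -10, -23.52) → (0.72, -1, -1.96) − 0.2·(5.76, -10, -23.52) = (-0.432, 1, 2.744)

(-0.432, 1, 2.744)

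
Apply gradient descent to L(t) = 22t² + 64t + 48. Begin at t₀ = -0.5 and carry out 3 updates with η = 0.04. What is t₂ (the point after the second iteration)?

L′(t) = 44t + 64
Step 1: L′(-0.5) = 42; t₁ = -0.5 − 0.04·42 = -2.18
Step 2: L′(-2.18) = -31.92; t₂ = -2.18 − 0.04·(-31.92) = -0.9032

-0.9032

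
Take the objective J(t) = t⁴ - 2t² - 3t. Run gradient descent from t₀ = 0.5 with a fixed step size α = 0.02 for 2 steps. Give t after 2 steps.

J′(t) = 4t³ - 4t - 3
Step 1: J′(0.5) = -4.5; t₁ = 0.5 − 0.02·(-4.5) = 0.59
Step 2: J′(0.59) = -4.538484; t₂ = 0.59 − 0.02·(-4.538484) = 0.68076968

0.68076968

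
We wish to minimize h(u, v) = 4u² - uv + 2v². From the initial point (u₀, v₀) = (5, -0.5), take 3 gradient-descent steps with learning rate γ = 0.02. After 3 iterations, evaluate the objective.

35.216150139776

∇h = (8u - v, -u + 4v)
Step 1: at (5, -0.5), ∇h = (40.5, -7) → (5, -0.5) − 0.02·(40.5, -7) = (4.19, -0.36)
Step 2: at (4.19, -0.36), ∇h = (33.88, -5.63) → (4.19, -0.36) − 0.02·(33.88, -5.63) = (3.5124, -0.2474)
Step 3: at (3.5124, -0.2474), ∇h = (28.3466, -4.502) → (3.5124, -0.2474) − 0.02·(28.3466, -4.502) = (2.945468, -0.15736)
h(2.945468, -0.15736) = 35.216150139776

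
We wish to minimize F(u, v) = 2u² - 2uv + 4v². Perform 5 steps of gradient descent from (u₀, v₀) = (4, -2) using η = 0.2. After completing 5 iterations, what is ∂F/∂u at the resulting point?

-2.94784

∇F = (4u - 2v, -2u + 8v)
(u₁, v₁) = (4, -2) − 0.2·(20, -24) = (0, 2.8)
(u₂, v₂) = (0, 2.8) − 0.2·(-5.6, 22.4) = (1.12, -1.68)
(u₃, v₃) = (1.12, -1.68) − 0.2·(7.84, -15.68) = (-0.448, 1.456)
(u₄, v₄) = (-0.448, 1.456) − 0.2·(-4.704, 12.544) = (0.4928, -1.0528)
(u₅, v₅) = (0.4928, -1.0528) − 0.2·(4.0768, -9.408) = (-0.32256, 0.8288)
∂F/∂u at (-0.32256, 0.8288) = -2.94784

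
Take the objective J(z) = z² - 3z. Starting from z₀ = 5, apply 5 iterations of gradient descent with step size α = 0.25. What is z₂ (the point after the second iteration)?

2.375

J′(z) = 2z - 3
Step 1: J′(5) = 7; z₁ = 5 − 0.25·7 = 3.25
Step 2: J′(3.25) = 3.5; z₂ = 3.25 − 0.25·3.5 = 2.375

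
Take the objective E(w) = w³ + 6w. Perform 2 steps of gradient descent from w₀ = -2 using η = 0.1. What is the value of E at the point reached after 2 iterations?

E′(w) = 3w² + 6
w₁ = -2 − 0.1·18 = -3.8
w₂ = -3.8 − 0.1·49.32 = -8.732
E(-8.732) = -718.187999168

-718.187999168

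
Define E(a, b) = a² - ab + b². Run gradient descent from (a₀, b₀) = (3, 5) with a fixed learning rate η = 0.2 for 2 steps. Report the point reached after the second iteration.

∇E = (2a - b, -a + 2b)
Step 1: at (3, 5), ∇E = (1, 7) → (3, 5) − 0.2·(1, 7) = (2.8, 3.6)
Step 2: at (2.8, 3.6), ∇E = (2, 4.4) → (2.8, 3.6) − 0.2·(2, 4.4) = (2.4, 2.72)

(2.4, 2.72)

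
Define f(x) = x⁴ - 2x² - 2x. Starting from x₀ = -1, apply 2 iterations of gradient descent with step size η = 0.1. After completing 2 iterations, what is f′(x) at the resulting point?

f′(x) = 4x³ - 4x - 2
x₁ = -1 − 0.1·(-2) = -0.8
x₂ = -0.8 − 0.1·(-0.848) = -0.7152
f′(x) at (-0.7152) = -0.602530783232

-0.602530783232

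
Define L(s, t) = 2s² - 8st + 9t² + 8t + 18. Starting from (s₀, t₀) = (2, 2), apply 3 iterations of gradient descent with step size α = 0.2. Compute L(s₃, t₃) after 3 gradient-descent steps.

∇L = (4s - 8t, -8s + 18t + 8)
Step 1: at (2, 2), ∇L = (-8, 28) → (2, 2) − 0.2·(-8, 28) = (3.6, -3.6)
Step 2: at (3.6, -3.6), ∇L = (43.2, -85.6) → (3.6, -3.6) − 0.2·(43.2, -85.6) = (-5.04, 13.52)
Step 3: at (-5.04, 13.52), ∇L = (-128.32, 291.68) → (-5.04, 13.52) − 0.2·(-128.32, 291.68) = (20.624, -44.816)
L(20.624, -44.816) = 25980.716928

25980.716928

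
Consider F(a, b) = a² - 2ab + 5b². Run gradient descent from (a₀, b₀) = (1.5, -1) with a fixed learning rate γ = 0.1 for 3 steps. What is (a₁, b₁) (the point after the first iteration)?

∇F = (2a - 2b, -2a + 10b)
(a₁, b₁) = (1.5, -1) − 0.1·(5, -13) = (1, 0.3)

(1, 0.3)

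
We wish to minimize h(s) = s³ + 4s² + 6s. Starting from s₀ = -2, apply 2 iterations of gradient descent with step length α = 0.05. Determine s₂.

-2.2215

h′(s) = 3s² + 8s + 6
Step 1: h′(-2) = 2; s₁ = -2 − 0.05·2 = -2.1
Step 2: h′(-2.1) = 2.43; s₂ = -2.1 − 0.05·2.43 = -2.2215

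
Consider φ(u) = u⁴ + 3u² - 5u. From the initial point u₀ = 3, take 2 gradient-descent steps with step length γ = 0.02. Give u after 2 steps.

φ′(u) = 4u³ + 6u - 5
u₁ = 3 − 0.02·121 = 0.58
u₂ = 0.58 − 0.02·(-0.739552) = 0.59479104

0.59479104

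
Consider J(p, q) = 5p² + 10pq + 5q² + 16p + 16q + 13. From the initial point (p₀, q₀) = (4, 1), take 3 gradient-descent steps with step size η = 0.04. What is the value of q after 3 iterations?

-2.2736

∇J = (10p + 10q + 16, 10p + 10q + 16)
(p₁, q₁) = (4, 1) − 0.04·(66, 66) = (1.36, -1.64)
(p₂, q₂) = (1.36, -1.64) − 0.04·(13.2, 13.2) = (0.832, -2.168)
(p₃, q₃) = (0.832, -2.168) − 0.04·(2.64, 2.64) = (0.7264, -2.2736)
q = -2.2736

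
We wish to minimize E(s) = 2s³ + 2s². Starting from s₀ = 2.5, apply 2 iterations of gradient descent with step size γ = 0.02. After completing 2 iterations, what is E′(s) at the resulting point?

12.31696774

E′(s) = 6s² + 4s
s₁ = 2.5 − 0.02·47.5 = 1.55
s₂ = 1.55 − 0.02·20.615 = 1.1377
E′(s) at (1.1377) = 12.31696774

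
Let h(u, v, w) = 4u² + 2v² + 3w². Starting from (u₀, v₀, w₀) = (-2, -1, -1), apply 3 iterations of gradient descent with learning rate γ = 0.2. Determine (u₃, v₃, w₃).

(0.432, -0.008, 0.008)

∇h = (8u, 4v, 6w)
(u₁, v₁, w₁) = (-2, -1, -1) − 0.2·(-16, -4, -6) = (1.2, -0.2, 0.2)
(u₂, v₂, w₂) = (1.2, -0.2, 0.2) − 0.2·(9.6, -0.8, 1.2) = (-0.72, -0.04, -0.04)
(u₃, v₃, w₃) = (-0.72, -0.04, -0.04) − 0.2·(-5.76, -0.16, -0.24) = (0.432, -0.008, 0.008)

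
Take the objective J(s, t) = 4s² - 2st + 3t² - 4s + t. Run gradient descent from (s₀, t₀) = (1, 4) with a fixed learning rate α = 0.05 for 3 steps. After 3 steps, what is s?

1.1295

∇J = (8s - 2t - 4, -2s + 6t + 1)
(s₁, t₁) = (1, 4) − 0.05·(-4, 23) = (1.2, 2.85)
(s₂, t₂) = (1.2, 2.85) − 0.05·(-0.1, 15.7) = (1.205, 2.065)
(s₃, t₃) = (1.205, 2.065) − 0.05·(1.51, 10.98) = (1.1295, 1.516)
s = 1.1295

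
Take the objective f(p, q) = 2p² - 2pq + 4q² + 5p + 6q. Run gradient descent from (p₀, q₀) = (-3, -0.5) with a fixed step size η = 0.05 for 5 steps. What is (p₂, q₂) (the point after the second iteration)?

(-2.5, -1.11)

∇f = (4p - 2q + 5, -2p + 8q + 6)
(p₁, q₁) = (-3, -0.5) − 0.05·(-6, 8) = (-2.7, -0.9)
(p₂, q₂) = (-2.7, -0.9) − 0.05·(-4, 4.2) = (-2.5, -1.11)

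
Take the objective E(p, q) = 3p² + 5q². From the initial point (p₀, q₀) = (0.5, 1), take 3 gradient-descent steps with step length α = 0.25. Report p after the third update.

∇E = (6p, 10q)
(p₁, q₁) = (0.5, 1) − 0.25·(3, 10) = (-0.25, -1.5)
(p₂, q₂) = (-0.25, -1.5) − 0.25·(-1.5, -15) = (0.125, 2.25)
(p₃, q₃) = (0.125, 2.25) − 0.25·(0.75, 22.5) = (-0.0625, -3.375)
p = -0.0625

-0.0625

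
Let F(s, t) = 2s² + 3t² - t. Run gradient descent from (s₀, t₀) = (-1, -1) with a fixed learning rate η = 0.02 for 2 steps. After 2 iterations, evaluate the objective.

3.79820864

∇F = (4s, 6t - 1)
Step 1: at (-1, -1), ∇F = (-4, -7) → (-1, -1) − 0.02·(-4, -7) = (-0.92, -0.86)
Step 2: at (-0.92, -0.86), ∇F = (-3.68, -6.16) → (-0.92, -0.86) − 0.02·(-3.68, -6.16) = (-0.8464, -0.7368)
F(-0.8464, -0.7368) = 3.79820864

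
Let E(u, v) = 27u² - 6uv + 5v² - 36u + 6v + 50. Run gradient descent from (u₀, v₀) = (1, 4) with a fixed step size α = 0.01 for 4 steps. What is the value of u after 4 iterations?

1.01556448

∇E = (54u - 6v - 36, -6u + 10v + 6)
(u₁, v₁) = (1, 4) − 0.01·(-6, 40) = (1.06, 3.6)
(u₂, v₂) = (1.06, 3.6) − 0.01·(-0.36, 35.64) = (1.0636, 3.2436)
(u₃, v₃) = (1.0636, 3.2436) − 0.01·(1.9728, 32.0544) = (1.043872, 2.923056)
(u₄, v₄) = (1.043872, 2.923056) − 0.01·(2.830752, 28.967328) = (1.01556448, 2.63338272)
u = 1.01556448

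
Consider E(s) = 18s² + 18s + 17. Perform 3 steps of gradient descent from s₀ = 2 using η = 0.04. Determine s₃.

-0.71296

E′(s) = 36s + 18
s₁ = 2 − 0.04·90 = -1.6
s₂ = -1.6 − 0.04·(-39.6) = -0.016
s₃ = -0.016 − 0.04·17.424 = -0.71296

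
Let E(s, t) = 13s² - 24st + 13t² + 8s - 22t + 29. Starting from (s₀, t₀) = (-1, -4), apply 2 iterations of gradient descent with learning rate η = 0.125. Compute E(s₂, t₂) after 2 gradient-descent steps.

123092.7890625

∇E = (26s - 24t + 8, -24s + 26t - 22)
Step 1: at (-1, -4), ∇E = (78, -102) → (-1, -4) − 0.125·(78, -102) = (-10.75, 8.75)
Step 2: at (-10.75, 8.75), ∇E = (-481.5, 463.5) → (-10.75, 8.75) − 0.125·(-481.5, 463.5) = (49.4375, -49.1875)
E(49.4375, -49.1875) = 123092.7890625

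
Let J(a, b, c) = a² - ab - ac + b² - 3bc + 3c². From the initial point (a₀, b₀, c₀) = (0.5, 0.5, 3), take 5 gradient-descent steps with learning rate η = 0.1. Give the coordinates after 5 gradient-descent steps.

(1.096295, 1.771835, 1.012)

∇J = (2a - b - c, -a + 2b - 3c, -a - 3b + 6c)
(a₁, b₁, c₁) = (0.5, 0.5, 3) − 0.1·(-2.5, -8.5, 16) = (0.75, 1.35, 1.4)
(a₂, b₂, c₂) = (0.75, 1.35, 1.4) − 0.1·(-1.25, -2.25, 3.6) = (0.875, 1.575, 1.04)
(a₃, b₃, c₃) = (0.875, 1.575, 1.04) − 0.1·(-0.865, -0.845, 0.64) = (0.9615, 1.6595, 0.976)
(a₄, b₄, c₄) = (0.9615, 1.6595, 0.976) − 0.1·(-0.7125, -0.5705, -0.084) = (1.03275, 1.71655, 0.9844)
(a₅, b₅, c₅) = (1.03275, 1.71655, 0.9844) − 0.1·(-0.63545, -0.55285, -0.276) = (1.096295, 1.771835, 1.012)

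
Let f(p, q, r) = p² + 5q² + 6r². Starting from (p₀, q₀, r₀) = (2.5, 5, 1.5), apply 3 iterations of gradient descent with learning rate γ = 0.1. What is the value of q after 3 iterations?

0

∇f = (2p, 10q, 12r)
Step 1: at (2.5, 5, 1.5), ∇f = (5, 50, 18) → (2.5, 5, 1.5) − 0.1·(5, 50, 18) = (2, 0, -0.3)
Step 2: at (2, 0, -0.3), ∇f = (4, 0, -3.6) → (2, 0, -0.3) − 0.1·(4, 0, -3.6) = (1.6, 0, 0.06)
Step 3: at (1.6, 0, 0.06), ∇f = (3.2, 0, 0.72) → (1.6, 0, 0.06) − 0.1·(3.2, 0, 0.72) = (1.28, 0, -0.012)
q = 0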